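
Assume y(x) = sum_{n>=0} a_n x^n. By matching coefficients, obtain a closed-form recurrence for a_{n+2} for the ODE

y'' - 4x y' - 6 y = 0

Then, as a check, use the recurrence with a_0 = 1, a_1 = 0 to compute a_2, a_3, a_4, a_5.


Substitute y = sum_n a_n x^n.
y''(x) has coefficient (n+2)(n+1) a_{n+2} at x^n;
-4 x y'(x) has coefficient -4 n a_n at x^n (shift);
-6 y(x) has coefficient -6 a_n at x^n.
Matching x^n: (n+2)(n+1) a_{n+2} + (-4n - 6) a_n = 0.
Thus a_{n+2} = (4n + 6) / ((n+1)(n+2)) * a_n.

Check with a_0 = 1, a_1 = 0 (apply the recurrence for n = 0, 1, 2, 3): a_0 = 1, a_1 = 0, a_2 = 3, a_3 = 0, a_4 = 7/2, a_5 = 0.

a_(n+2) = (4n + 6) / ((n+1)(n+2)) * a_n; check: a_0 = 1, a_1 = 0, a_2 = 3, a_3 = 0, a_4 = 7/2, a_5 = 0


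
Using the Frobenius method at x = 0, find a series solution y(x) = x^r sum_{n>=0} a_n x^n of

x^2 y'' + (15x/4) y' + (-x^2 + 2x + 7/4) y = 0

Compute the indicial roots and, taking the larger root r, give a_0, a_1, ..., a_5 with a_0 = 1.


Write in Frobenius form y'' + (p(x)/x) y' + (q(x)/x^2) y = 0:
  p(x) = 15/4,  q(x) = -x^2 + 2x + 7/4.
Indicial equation: r(r-1) + (15/4) r + (7/4) = 0 -> roots r_1 = -1, r_2 = -7/4.
Take r = r_1 = -1. Let y(x) = x^r sum_{n>=0} a_n x^n with a_0 = 1.
Substitute y = x^r sum a_n x^n and match x^{r+n}. The recurrence is
  D(n) a_n + 2 a_{n-1} - 1 a_{n-2} = 0,  where D(n) = (r+n)(r+n-1) + (15/4)(r+n) + (7/4).
  a_n = [-2 a_{n-1} + 1 a_{n-2}] / D(n).
Since the indicial polynomial factors as (r - r_1)(r - r_2), D(n) = (r_1 + n - r_1)(r_1 + n - r_2) = n(n + 3/4).
Evaluating step by step (a_0 = 1):
  n = 1: D(1) = 1(1 + 3/4) = 7/4; numerator = -2(1) = -2; a_1 = (-2)/(7/4) = -8/7
  n = 2: D(2) = 2(2 + 3/4) = 11/2; numerator = -2(-8/7) + 1(1) = 23/7; a_2 = (23/7)/(11/2) = 46/77
  n = 3: D(3) = 3(3 + 3/4) = 45/4; numerator = -2(46/77) + 1(-8/7) = -180/77; a_3 = (-180/77)/(45/4) = -16/77
  n = 4: D(4) = 4(4 + 3/4) = 19; numerator = -2(-16/77) + 1(46/77) = 78/77; a_4 = (78/77)/(19) = 78/1463
  n = 5: D(5) = 5(5 + 3/4) = 115/4; numerator = -2(78/1463) + 1(-16/77) = -460/1463; a_5 = (-460/1463)/(115/4) = -16/1463

r = -1; a_0 = 1; a_1 = -8/7; a_2 = 46/77; a_3 = -16/77; a_4 = 78/1463; a_5 = -16/1463


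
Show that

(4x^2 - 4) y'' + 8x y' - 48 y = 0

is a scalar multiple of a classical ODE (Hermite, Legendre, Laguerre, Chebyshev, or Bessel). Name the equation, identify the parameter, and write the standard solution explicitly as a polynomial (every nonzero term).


All three coefficients share the factor -4; dividing through by -4 gives  (1 - x^2) y'' - 2x y' + 12 y = 0.
This matches the Legendre equation (1 - x^2) y'' - 2x y' + n(n+1) y = 0 (note the -2x y' term) with n(n+1) = 12, so n = 3; the polynomial solution is P_3(x).
With y = sum_k a_k x^k, matching x^k gives (k+2)(k+1) a_{k+2} = [k(k+1) - n(n+1)] a_k = (k - 3)(k + 4) a_k. The right side vanishes at k = 3, so the series with the parity of 3 terminates at degree 3.
Standard normalization (P_n(1) = 1): leading coefficient (2n)!/(2^n (n!)^2) = 720/(8*36) = 5/2, so a_3 = 5/2. Work downward with a_k = (k+1)(k+2) a_{k+2} / ((k - 3)(k + 4)):
  a_1 = (2)(3)(5/2) / ((1 - 3)(1 + 4)) = 15/(-10) = -3/2
Hence P_3(x) = 5 x^3/2 - 3 x/2.

P_3(x); series = 5 x^3/2 - 3 x/2


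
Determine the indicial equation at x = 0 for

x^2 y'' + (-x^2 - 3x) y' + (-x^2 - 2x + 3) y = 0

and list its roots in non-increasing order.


Divide by x^2 to reach normal form y'' + P_1(x) y' + P_2(x) y = 0 with P_1(x) = -1 - 3/x and P_2(x) = -1 - 2/x + 3/x^2.
x = 0 is a singular point because the y'-coefficient -1 - 3/x has a pole at x = 0 and the y-coefficient -1 - 2/x + 3/x^2 has a pole at x = 0.
It is a regular singular point because x P_1(x) = p(x) = -x - 3 and x^2 P_2(x) = q(x) = -x^2 - 2x + 3 are polynomials, hence analytic at x = 0.
p(0) = -3,  q(0) = 3.
Indicial equation: r(r-1) + p(0) r + q(0) = 0, i.e. r^2 + (p(0) - 1) r + q(0) = 0, i.e. r^2 - 4 r + 3 = 0.
Discriminant: (-4)^2 - 4(3) = 4, so r = (4 ± 2)/2.
Solving: r_1 = 3, r_2 = 1.

indicial: r^2 - 4 r + 3 = 0; roots r_1 = 3, r_2 = 1


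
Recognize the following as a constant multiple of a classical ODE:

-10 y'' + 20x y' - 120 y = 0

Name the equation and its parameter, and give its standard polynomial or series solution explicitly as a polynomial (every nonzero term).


All three coefficients share the factor -10; dividing through by -10 gives  y'' - 2x y' + 12 y = 0.
This matches the Hermite equation y'' - 2x y' + 2n y = 0 with 2n = 12, so n = 6; the polynomial solution is H_6(x).
With y = sum_k a_k x^k, matching x^k gives (k+2)(k+1) a_{k+2} = 2(k - n) a_k = 2(k - 6) a_k. The right side vanishes at k = 6, so the series with the parity of 6 terminates at degree 6.
Standard normalization: leading coefficient of H_n is 2^n, so a_6 = 2^6 = 64. Work downward with a_k = (k+1)(k+2) a_{k+2} / (2(k - n)):
  a_4 = (5)(6)(64) / (2(4 - 6)) = 1920/(-4) = -480
  a_2 = (3)(4)(-480) / (2(2 - 6)) = -5760/(-8) = 720
  a_0 = (1)(2)(720) / (2(0 - 6)) = 1440/(-12) = -120
Hence H_6(x) = 64 x^6 - 480 x^4 + 720 x^2 - 120.

H_6(x); series = 64 x^6 - 480 x^4 + 720 x^2 - 120


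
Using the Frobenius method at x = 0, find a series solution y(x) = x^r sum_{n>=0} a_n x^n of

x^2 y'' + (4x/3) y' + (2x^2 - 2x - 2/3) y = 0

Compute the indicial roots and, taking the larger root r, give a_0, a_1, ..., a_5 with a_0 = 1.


Write in Frobenius form y'' + (p(x)/x) y' + (q(x)/x^2) y = 0:
  p(x) = 4/3,  q(x) = 2x^2 - 2x - 2/3.
Indicial equation: r(r-1) + (4/3) r + (-2/3) = 0 -> roots r_1 = 2/3, r_2 = -1.
Take r = r_1 = 2/3. Let y(x) = x^r sum_{n>=0} a_n x^n with a_0 = 1.
Substitute y = x^r sum a_n x^n and match x^{r+n}. The recurrence is
  D(n) a_n - 2 a_{n-1} + 2 a_{n-2} = 0,  where D(n) = (r+n)(r+n-1) + (4/3)(r+n) + (-2/3).
  a_n = [2 a_{n-1} - 2 a_{n-2}] / D(n).
Since the indicial polynomial factors as (r - r_1)(r - r_2), D(n) = (r_1 + n - r_1)(r_1 + n - r_2) = n(n + 5/3).
Evaluating step by step (a_0 = 1):
  n = 1: D(1) = 1(1 + 5/3) = 8/3; numerator = 2(1) = 2; a_1 = (2)/(8/3) = 3/4
  n = 2: D(2) = 2(2 + 5/3) = 22/3; numerator = 2(3/4) - 2(1) = -1/2; a_2 = (-1/2)/(22/3) = -3/44
  n = 3: D(3) = 3(3 + 5/3) = 14; numerator = 2(-3/44) - 2(3/4) = -18/11; a_3 = (-18/11)/(14) = -9/77
  n = 4: D(4) = 4(4 + 5/3) = 68/3; numerator = 2(-9/77) - 2(-3/44) = -15/154; a_4 = (-15/154)/(68/3) = -45/10472
  n = 5: D(5) = 5(5 + 5/3) = 100/3; numerator = 2(-45/10472) - 2(-9/77) = 1179/5236; a_5 = (1179/5236)/(100/3) = 3537/523600

r = 2/3; a_0 = 1; a_1 = 3/4; a_2 = -3/44; a_3 = -9/77; a_4 = -45/10472; a_5 = 3537/523600


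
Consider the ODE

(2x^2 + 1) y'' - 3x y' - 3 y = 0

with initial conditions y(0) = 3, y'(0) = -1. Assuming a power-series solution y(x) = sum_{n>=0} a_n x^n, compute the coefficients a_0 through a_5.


Ansatz: y(x) = sum_{n>=0} a_n x^n, so y'(x) = sum_{n>=1} n a_n x^(n-1) and y''(x) = sum_{n>=2} n(n-1) a_n x^(n-2).
Substitute into P(x) y'' + Q(x) y' + R(x) y = 0 with P(x) = 2x^2 + 1, Q(x) = -3x, R(x) = -3, and match powers of x.
Initial conditions: a_0 = 3, a_1 = -1.
Setting the coefficient of each power of x to zero and solving order by order (substituting the coefficients already found):
  x^0: 2 a_2 - 3 a_0 = 0  ->  2 a_2 = 3 a_0 = 9  ->  a_2 = 9/2
  x^1: 6 a_3 - 6 a_1 = 0  ->  6 a_3 = 6 a_1 = -6  ->  a_3 = -1
  x^2: 12 a_4 - 5 a_2 = 0  ->  12 a_4 = 5 a_2 = 45/2  ->  a_4 = 15/8
  x^3: 20 a_5 = 0  ->  a_5 = 0
Truncated series: y(x) = 3 - x + (9/2) x^2 - x^3 + (15/8) x^4 + O(x^6).

a_0 = 3; a_1 = -1; a_2 = 9/2; a_3 = -1; a_4 = 15/8; a_5 = 0


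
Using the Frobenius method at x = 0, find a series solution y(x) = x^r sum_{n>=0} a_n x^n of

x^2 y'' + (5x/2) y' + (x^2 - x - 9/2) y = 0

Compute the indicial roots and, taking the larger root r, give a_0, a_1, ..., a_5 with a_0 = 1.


Write in Frobenius form y'' + (p(x)/x) y' + (q(x)/x^2) y = 0:
  p(x) = 5/2,  q(x) = x^2 - x - 9/2.
Indicial equation: r(r-1) + (5/2) r + (-9/2) = 0 -> roots r_1 = 3/2, r_2 = -3.
Take r = r_1 = 3/2. Let y(x) = x^r sum_{n>=0} a_n x^n with a_0 = 1.
Substitute y = x^r sum a_n x^n and match x^{r+n}. The recurrence is
  D(n) a_n - 1 a_{n-1} + 1 a_{n-2} = 0,  where D(n) = (r+n)(r+n-1) + (5/2)(r+n) + (-9/2).
  a_n = [1 a_{n-1} - 1 a_{n-2}] / D(n).
Since the indicial polynomial factors as (r - r_1)(r - r_2), D(n) = (r_1 + n - r_1)(r_1 + n - r_2) = n(n + 9/2).
Evaluating step by step (a_0 = 1):
  n = 1: D(1) = 1(1 + 9/2) = 11/2; numerator = 1(1) = 1; a_1 = (1)/(11/2) = 2/11
  n = 2: D(2) = 2(2 + 9/2) = 13; numerator = 1(2/11) - 1(1) = -9/11; a_2 = (-9/11)/(13) = -9/143
  n = 3: D(3) = 3(3 + 9/2) = 45/2; numerator = 1(-9/143) - 1(2/11) = -35/143; a_3 = (-35/143)/(45/2) = -14/1287
  n = 4: D(4) = 4(4 + 9/2) = 34; numerator = 1(-14/1287) - 1(-9/143) = 67/1287; a_4 = (67/1287)/(34) = 67/43758
  n = 5: D(5) = 5(5 + 9/2) = 95/2; numerator = 1(67/43758) - 1(-14/1287) = 181/14586; a_5 = (181/14586)/(95/2) = 181/692835

r = 3/2; a_0 = 1; a_1 = 2/11; a_2 = -9/143; a_3 = -14/1287; a_4 = 67/43758; a_5 = 181/692835


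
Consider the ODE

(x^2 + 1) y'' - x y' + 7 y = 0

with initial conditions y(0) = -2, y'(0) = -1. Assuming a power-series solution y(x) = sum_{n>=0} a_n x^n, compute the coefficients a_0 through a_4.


Ansatz: y(x) = sum_{n>=0} a_n x^n, so y'(x) = sum_{n>=1} n a_n x^(n-1) and y''(x) = sum_{n>=2} n(n-1) a_n x^(n-2).
Substitute into P(x) y'' + Q(x) y' + R(x) y = 0 with P(x) = x^2 + 1, Q(x) = -x, R(x) = 7, and match powers of x.
Initial conditions: a_0 = -2, a_1 = -1.
Setting the coefficient of each power of x to zero and solving order by order (substituting the coefficients already found):
  x^0: 2 a_2 + 7 a_0 = 0  ->  2 a_2 = -7 a_0 = 14  ->  a_2 = 7
  x^1: 6 a_3 + 6 a_1 = 0  ->  6 a_3 = -6 a_1 = 6  ->  a_3 = 1
  x^2: 12 a_4 + 7 a_2 = 0  ->  12 a_4 = -7 a_2 = -49  ->  a_4 = -49/12
Truncated series: y(x) = -2 - x + 7 x^2 + x^3 - (49/12) x^4 + O(x^5).

a_0 = -2; a_1 = -1; a_2 = 7; a_3 = 1; a_4 = -49/12


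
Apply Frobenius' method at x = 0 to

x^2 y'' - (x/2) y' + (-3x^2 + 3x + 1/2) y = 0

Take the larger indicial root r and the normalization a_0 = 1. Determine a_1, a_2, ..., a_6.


Write in Frobenius form y'' + (p(x)/x) y' + (q(x)/x^2) y = 0:
  p(x) = -1/2,  q(x) = -3x^2 + 3x + 1/2.
Indicial equation: r(r-1) + (-1/2) r + (1/2) = 0 -> roots r_1 = 1, r_2 = 1/2.
Take r = r_1 = 1. Let y(x) = x^r sum_{n>=0} a_n x^n with a_0 = 1.
Substitute y = x^r sum a_n x^n and match x^{r+n}. The recurrence is
  D(n) a_n + 3 a_{n-1} - 3 a_{n-2} = 0,  where D(n) = (r+n)(r+n-1) + (-1/2)(r+n) + (1/2).
  a_n = [-3 a_{n-1} + 3 a_{n-2}] / D(n).
Since the indicial polynomial factors as (r - r_1)(r - r_2), D(n) = (r_1 + n - r_1)(r_1 + n - r_2) = n(n + 1/2).
Evaluating step by step (a_0 = 1):
  n = 1: D(1) = 1(1 + 1/2) = 3/2; numerator = -3(1) = -3; a_1 = (-3)/(3/2) = -2
  n = 2: D(2) = 2(2 + 1/2) = 5; numerator = -3(-2) + 3(1) = 9; a_2 = (9)/(5) = 9/5
  n = 3: D(3) = 3(3 + 1/2) = 21/2; numerator = -3(9/5) + 3(-2) = -57/5; a_3 = (-57/5)/(21/2) = -38/35
  n = 4: D(4) = 4(4 + 1/2) = 18; numerator = -3(-38/35) + 3(9/5) = 303/35; a_4 = (303/35)/(18) = 101/210
  n = 5: D(5) = 5(5 + 1/2) = 55/2; numerator = -3(101/210) + 3(-38/35) = -47/10; a_5 = (-47/10)/(55/2) = -47/275
  n = 6: D(6) = 6(6 + 1/2) = 39; numerator = -3(-47/275) + 3(101/210) = 7529/3850; a_6 = (7529/3850)/(39) = 7529/150150

r = 1; a_0 = 1; a_1 = -2; a_2 = 9/5; a_3 = -38/35; a_4 = 101/210; a_5 = -47/275; a_6 = 7529/150150


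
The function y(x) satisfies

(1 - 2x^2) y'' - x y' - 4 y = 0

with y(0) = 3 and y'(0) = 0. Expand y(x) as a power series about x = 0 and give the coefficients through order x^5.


Ansatz: y(x) = sum_{n>=0} a_n x^n, so y'(x) = sum_{n>=1} n a_n x^(n-1) and y''(x) = sum_{n>=2} n(n-1) a_n x^(n-2).
Substitute into P(x) y'' + Q(x) y' + R(x) y = 0 with P(x) = 1 - 2x^2, Q(x) = -x, R(x) = -4, and match powers of x.
Initial conditions: a_0 = 3, a_1 = 0.
Setting the coefficient of each power of x to zero and solving order by order (substituting the coefficients already found):
  x^0: 2 a_2 - 4 a_0 = 0  ->  2 a_2 = 4 a_0 = 12  ->  a_2 = 6
  x^1: 6 a_3 - 5 a_1 = 0  ->  6 a_3 = 5 a_1 = 0  ->  a_3 = 0
  x^2: 12 a_4 - 10 a_2 = 0  ->  12 a_4 = 10 a_2 = 60  ->  a_4 = 5
  x^3: 20 a_5 - 19 a_3 = 0  ->  20 a_5 = 19 a_3 = 0  ->  a_5 = 0
Truncated series: y(x) = 3 + 6 x^2 + 5 x^4 + O(x^6).

a_0 = 3; a_1 = 0; a_2 = 6; a_3 = 0; a_4 = 5; a_5 = 0


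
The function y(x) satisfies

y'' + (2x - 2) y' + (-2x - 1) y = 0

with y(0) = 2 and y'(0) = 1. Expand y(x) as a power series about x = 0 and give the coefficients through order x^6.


Ansatz: y(x) = sum_{n>=0} a_n x^n, so y'(x) = sum_{n>=1} n a_n x^(n-1) and y''(x) = sum_{n>=2} n(n-1) a_n x^(n-2).
Substitute into P(x) y'' + Q(x) y' + R(x) y = 0 with P(x) = 1, Q(x) = 2x - 2, R(x) = -2x - 1, and match powers of x.
Initial conditions: a_0 = 2, a_1 = 1.
Setting the coefficient of each power of x to zero and solving order by order (substituting the coefficients already found):
  x^0: 2 a_2 - 2 a_1 - a_0 = 0  ->  2 a_2 = 2 a_1 + a_0 = 4  ->  a_2 = 2
  x^1: 6 a_3 - 4 a_2 + a_1 - 2 a_0 = 0  ->  6 a_3 = 4 a_2 - a_1 + 2 a_0 = 11  ->  a_3 = 11/6
  x^2: 12 a_4 - 6 a_3 + 3 a_2 - 2 a_1 = 0  ->  12 a_4 = 6 a_3 - 3 a_2 + 2 a_1 = 7  ->  a_4 = 7/12
  x^3: 20 a_5 - 8 a_4 + 5 a_3 - 2 a_2 = 0  ->  20 a_5 = 8 a_4 - 5 a_3 + 2 a_2 = -1/2  ->  a_5 = -1/40
  x^4: 30 a_6 - 10 a_5 + 7 a_4 - 2 a_3 = 0  ->  30 a_6 = 10 a_5 - 7 a_4 + 2 a_3 = -2/3  ->  a_6 = -1/45
Truncated series: y(x) = 2 + x + 2 x^2 + (11/6) x^3 + (7/12) x^4 - (1/40) x^5 - (1/45) x^6 + O(x^7).

a_0 = 2; a_1 = 1; a_2 = 2; a_3 = 11/6; a_4 = 7/12; a_5 = -1/40; a_6 = -1/45


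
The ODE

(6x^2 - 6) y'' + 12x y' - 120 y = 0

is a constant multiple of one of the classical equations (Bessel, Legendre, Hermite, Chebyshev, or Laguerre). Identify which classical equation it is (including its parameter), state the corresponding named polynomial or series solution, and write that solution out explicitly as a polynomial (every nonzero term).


All three coefficients share the factor -6; dividing through by -6 gives  (1 - x^2) y'' - 2x y' + 20 y = 0.
This matches the Legendre equation (1 - x^2) y'' - 2x y' + n(n+1) y = 0 (note the -2x y' term) with n(n+1) = 20, so n = 4; the polynomial solution is P_4(x).
With y = sum_k a_k x^k, matching x^k gives (k+2)(k+1) a_{k+2} = [k(k+1) - n(n+1)] a_k = (k - 4)(k + 5) a_k. The right side vanishes at k = 4, so the series with the parity of 4 terminates at degree 4.
Standard normalization (P_n(1) = 1): leading coefficient (2n)!/(2^n (n!)^2) = 40320/(16*576) = 35/8, so a_4 = 35/8. Work downward with a_k = (k+1)(k+2) a_{k+2} / ((k - 4)(k + 5)):
  a_2 = (3)(4)(35/8) / ((2 - 4)(2 + 5)) = (105/2)/(-14) = -15/4
  a_0 = (1)(2)(-15/4) / ((0 - 4)(0 + 5)) = (-15/2)/(-20) = 3/8
Hence P_4(x) = 35 x^4/8 - 15 x^2/4 + 3/8.

P_4(x); series = 35 x^4/8 - 15 x^2/4 + 3/8


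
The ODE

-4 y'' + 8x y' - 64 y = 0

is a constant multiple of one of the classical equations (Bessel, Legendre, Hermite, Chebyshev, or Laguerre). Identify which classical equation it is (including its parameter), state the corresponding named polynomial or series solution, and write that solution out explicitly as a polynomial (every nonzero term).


All three coefficients share the factor -4; dividing through by -4 gives  y'' - 2x y' + 16 y = 0.
This matches the Hermite equation y'' - 2x y' + 2n y = 0 with 2n = 16, so n = 8; the polynomial solution is H_8(x).
With y = sum_k a_k x^k, matching x^k gives (k+2)(k+1) a_{k+2} = 2(k - n) a_k = 2(k - 8) a_k. The right side vanishes at k = 8, so the series with the parity of 8 terminates at degree 8.
Standard normalization: leading coefficient of H_n is 2^n, so a_8 = 2^8 = 256. Work downward with a_k = (k+1)(k+2) a_{k+2} / (2(k - n)):
  a_6 = (7)(8)(256) / (2(6 - 8)) = 14336/(-4) = -3584
  a_4 = (5)(6)(-3584) / (2(4 - 8)) = -107520/(-8) = 13440
  a_2 = (3)(4)(13440) / (2(2 - 8)) = 161280/(-12) = -13440
  a_0 = (1)(2)(-13440) / (2(0 - 8)) = -26880/(-16) = 1680
Hence H_8(x) = 256 x^8 - 3584 x^6 + 13440 x^4 - 13440 x^2 + 1680.

H_8(x); series = 256 x^8 - 3584 x^6 + 13440 x^4 - 13440 x^2 + 1680


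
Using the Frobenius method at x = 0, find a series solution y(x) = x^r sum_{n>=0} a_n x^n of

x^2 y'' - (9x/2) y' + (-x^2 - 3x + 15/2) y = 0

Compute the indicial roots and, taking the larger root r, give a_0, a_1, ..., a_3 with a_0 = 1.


Write in Frobenius form y'' + (p(x)/x) y' + (q(x)/x^2) y = 0:
  p(x) = -9/2,  q(x) = -x^2 - 3x + 15/2.
Indicial equation: r(r-1) + (-9/2) r + (15/2) = 0 -> roots r_1 = 3, r_2 = 5/2.
Take r = r_1 = 3. Let y(x) = x^r sum_{n>=0} a_n x^n with a_0 = 1.
Substitute y = x^r sum a_n x^n and match x^{r+n}. The recurrence is
  D(n) a_n - 3 a_{n-1} - 1 a_{n-2} = 0,  where D(n) = (r+n)(r+n-1) + (-9/2)(r+n) + (15/2).
  a_n = [3 a_{n-1} + 1 a_{n-2}] / D(n).
Since the indicial polynomial factors as (r - r_1)(r - r_2), D(n) = (r_1 + n - r_1)(r_1 + n - r_2) = n(n + 1/2).
Evaluating step by step (a_0 = 1):
  n = 1: D(1) = 1(1 + 1/2) = 3/2; numerator = 3(1) = 3; a_1 = (3)/(3/2) = 2
  n = 2: D(2) = 2(2 + 1/2) = 5; numerator = 3(2) + 1(1) = 7; a_2 = (7)/(5) = 7/5
  n = 3: D(3) = 3(3 + 1/2) = 21/2; numerator = 3(7/5) + 1(2) = 31/5; a_3 = (31/5)/(21/2) = 62/105

r = 3; a_0 = 1; a_1 = 2; a_2 = 7/5; a_3 = 62/105


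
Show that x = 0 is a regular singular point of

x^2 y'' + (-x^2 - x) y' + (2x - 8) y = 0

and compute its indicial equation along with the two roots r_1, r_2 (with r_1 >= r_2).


Divide by x^2 to reach normal form y'' + P_1(x) y' + P_2(x) y = 0 with P_1(x) = -1 - 1/x and P_2(x) = 2/x - 8/x^2.
x = 0 is a singular point because the y'-coefficient -1 - 1/x has a pole at x = 0 and the y-coefficient 2/x - 8/x^2 has a pole at x = 0.
It is a regular singular point because x P_1(x) = p(x) = -x - 1 and x^2 P_2(x) = q(x) = 2x - 8 are polynomials, hence analytic at x = 0.
p(0) = -1,  q(0) = -8.
Indicial equation: r(r-1) + p(0) r + q(0) = 0, i.e. r^2 + (p(0) - 1) r + q(0) = 0, i.e. r^2 - 2 r - 8 = 0.
Discriminant: (-2)^2 - 4(-8) = 36, so r = (2 ± 6)/2.
Solving: r_1 = 4, r_2 = -2.

indicial: r^2 - 2 r - 8 = 0; roots r_1 = 4, r_2 = -2


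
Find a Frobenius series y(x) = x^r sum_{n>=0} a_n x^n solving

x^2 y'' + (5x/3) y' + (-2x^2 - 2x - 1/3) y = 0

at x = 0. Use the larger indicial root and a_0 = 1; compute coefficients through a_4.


Write in Frobenius form y'' + (p(x)/x) y' + (q(x)/x^2) y = 0:
  p(x) = 5/3,  q(x) = -2x^2 - 2x - 1/3.
Indicial equation: r(r-1) + (5/3) r + (-1/3) = 0 -> roots r_1 = 1/3, r_2 = -1.
Take r = r_1 = 1/3. Let y(x) = x^r sum_{n>=0} a_n x^n with a_0 = 1.
Substitute y = x^r sum a_n x^n and match x^{r+n}. The recurrence is
  D(n) a_n - 2 a_{n-1} - 2 a_{n-2} = 0,  where D(n) = (r+n)(r+n-1) + (5/3)(r+n) + (-1/3).
  a_n = [2 a_{n-1} + 2 a_{n-2}] / D(n).
Since the indicial polynomial factors as (r - r_1)(r - r_2), D(n) = (r_1 + n - r_1)(r_1 + n - r_2) = n(n + 4/3).
Evaluating step by step (a_0 = 1):
  n = 1: D(1) = 1(1 + 4/3) = 7/3; numerator = 2(1) = 2; a_1 = (2)/(7/3) = 6/7
  n = 2: D(2) = 2(2 + 4/3) = 20/3; numerator = 2(6/7) + 2(1) = 26/7; a_2 = (26/7)/(20/3) = 39/70
  n = 3: D(3) = 3(3 + 4/3) = 13; numerator = 2(39/70) + 2(6/7) = 99/35; a_3 = (99/35)/(13) = 99/455
  n = 4: D(4) = 4(4 + 4/3) = 64/3; numerator = 2(99/455) + 2(39/70) = 141/91; a_4 = (141/91)/(64/3) = 423/5824

r = 1/3; a_0 = 1; a_1 = 6/7; a_2 = 39/70; a_3 = 99/455; a_4 = 423/5824


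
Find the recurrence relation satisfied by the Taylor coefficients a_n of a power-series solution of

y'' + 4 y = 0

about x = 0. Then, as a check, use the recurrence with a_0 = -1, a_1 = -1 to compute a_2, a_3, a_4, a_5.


Substitute y = sum_n a_n x^n into y'' + (const) y = 0.
y''(x) = sum_{n>=0} (n+2)(n+1) a_{n+2} x^n.
The ODE becomes sum_n [(n+2)(n+1) a_{n+2} + 4 a_n] x^n = 0.
Setting each coefficient to zero gives the recurrence:
  (n+2)(n+1) a_{n+2} + 4 a_n = 0,
  a_{n+2} = -4 / ((n+1)(n+2)) a_n.

Check with a_0 = -1, a_1 = -1 (apply the recurrence for n = 0, 1, 2, 3): a_0 = -1, a_1 = -1, a_2 = 2, a_3 = 2/3, a_4 = -2/3, a_5 = -2/15.

a_{n+2} = -4/((n+1)(n+2)) * a_n; check: a_0 = -1, a_1 = -1, a_2 = 2, a_3 = 2/3, a_4 = -2/3, a_5 = -2/15


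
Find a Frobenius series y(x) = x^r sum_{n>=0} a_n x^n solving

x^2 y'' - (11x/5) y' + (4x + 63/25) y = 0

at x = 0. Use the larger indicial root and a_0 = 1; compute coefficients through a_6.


Write in Frobenius form y'' + (p(x)/x) y' + (q(x)/x^2) y = 0:
  p(x) = -11/5,  q(x) = 4x + 63/25.
Indicial equation: r(r-1) + (-11/5) r + (63/25) = 0 -> roots r_1 = 9/5, r_2 = 7/5.
Take r = r_1 = 9/5. Let y(x) = x^r sum_{n>=0} a_n x^n with a_0 = 1.
Substitute y = x^r sum a_n x^n and match x^{r+n}. The recurrence is
  D(n) a_n + 4 a_{n-1} = 0,  where D(n) = (r+n)(r+n-1) + (-11/5)(r+n) + (63/25).
  a_n = -4 / D(n) * a_{n-1}.
Since the indicial polynomial factors as (r - r_1)(r - r_2), D(n) = (r_1 + n - r_1)(r_1 + n - r_2) = n(n + 2/5).
Evaluating step by step (a_0 = 1):
  n = 1: D(1) = 1(1 + 2/5) = 7/5; numerator = -4(1) = -4; a_1 = (-4)/(7/5) = -20/7
  n = 2: D(2) = 2(2 + 2/5) = 24/5; numerator = -4(-20/7) = 80/7; a_2 = (80/7)/(24/5) = 50/21
  n = 3: D(3) = 3(3 + 2/5) = 51/5; numerator = -4(50/21) = -200/21; a_3 = (-200/21)/(51/5) = -1000/1071
  n = 4: D(4) = 4(4 + 2/5) = 88/5; numerator = -4(-1000/1071) = 4000/1071; a_4 = (4000/1071)/(88/5) = 2500/11781
  n = 5: D(5) = 5(5 + 2/5) = 27; numerator = -4(2500/11781) = -10000/11781; a_5 = (-10000/11781)/(27) = -10000/318087
  n = 6: D(6) = 6(6 + 2/5) = 192/5; numerator = -4(-10000/318087) = 40000/318087; a_6 = (40000/318087)/(192/5) = 3125/954261

r = 9/5; a_0 = 1; a_1 = -20/7; a_2 = 50/21; a_3 = -1000/1071; a_4 = 2500/11781; a_5 = -10000/318087; a_6 = 3125/954261


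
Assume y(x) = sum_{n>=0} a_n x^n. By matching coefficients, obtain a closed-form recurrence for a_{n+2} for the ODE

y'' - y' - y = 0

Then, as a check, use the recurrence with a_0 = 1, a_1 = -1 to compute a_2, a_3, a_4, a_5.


Substitute y = sum_n a_n x^n.
y''(x) has coefficient (n+2)(n+1) a_{n+2} at x^n;
-y'(x) has coefficient -(n+1) a_{n+1} at x^n;
-y(x) has coefficient -1 a_n at x^n.
Matching x^n: (n+2)(n+1) a_{n+2} - (n+1) a_{n+1} - 1 a_n = 0.
Thus a_{n+2} = [(n+1) a_{n+1} + 1 a_n] / ((n+1)(n+2)).

Check with a_0 = 1, a_1 = -1 (apply the recurrence for n = 0, 1, 2, 3): a_0 = 1, a_1 = -1, a_2 = 0, a_3 = -1/6, a_4 = -1/24, a_5 = -1/60.

a_(n+2) = [(n+1) a_(n+1) + 1 a_n] / ((n+1)(n+2)); check: a_0 = 1, a_1 = -1, a_2 = 0, a_3 = -1/6, a_4 = -1/24, a_5 = -1/60


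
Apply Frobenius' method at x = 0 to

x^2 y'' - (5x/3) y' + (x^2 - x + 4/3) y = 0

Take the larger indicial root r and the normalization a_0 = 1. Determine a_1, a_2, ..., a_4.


Write in Frobenius form y'' + (p(x)/x) y' + (q(x)/x^2) y = 0:
  p(x) = -5/3,  q(x) = x^2 - x + 4/3.
Indicial equation: r(r-1) + (-5/3) r + (4/3) = 0 -> roots r_1 = 2, r_2 = 2/3.
Take r = r_1 = 2. Let y(x) = x^r sum_{n>=0} a_n x^n with a_0 = 1.
Substitute y = x^r sum a_n x^n and match x^{r+n}. The recurrence is
  D(n) a_n - 1 a_{n-1} + 1 a_{n-2} = 0,  where D(n) = (r+n)(r+n-1) + (-5/3)(r+n) + (4/3).
  a_n = [1 a_{n-1} - 1 a_{n-2}] / D(n).
Since the indicial polynomial factors as (r - r_1)(r - r_2), D(n) = (r_1 + n - r_1)(r_1 + n - r_2) = n(n + 4/3).
Evaluating step by step (a_0 = 1):
  n = 1: D(1) = 1(1 + 4/3) = 7/3; numerator = 1(1) = 1; a_1 = (1)/(7/3) = 3/7
  n = 2: D(2) = 2(2 + 4/3) = 20/3; numerator = 1(3/7) - 1(1) = -4/7; a_2 = (-4/7)/(20/3) = -3/35
  n = 3: D(3) = 3(3 + 4/3) = 13; numerator = 1(-3/35) - 1(3/7) = -18/35; a_3 = (-18/35)/(13) = -18/455
  n = 4: D(4) = 4(4 + 4/3) = 64/3; numerator = 1(-18/455) - 1(-3/35) = 3/65; a_4 = (3/65)/(64/3) = 9/4160

r = 2; a_0 = 1; a_1 = 3/7; a_2 = -3/35; a_3 = -18/455; a_4 = 9/4160


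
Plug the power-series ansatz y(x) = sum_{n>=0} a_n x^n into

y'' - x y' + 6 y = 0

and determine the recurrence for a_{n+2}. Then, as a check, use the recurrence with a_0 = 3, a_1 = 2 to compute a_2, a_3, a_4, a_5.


Substitute y = sum_n a_n x^n.
y''(x) has coefficient (n+2)(n+1) a_{n+2} at x^n;
-x y'(x) has coefficient -n a_n at x^n (shift);
6 y(x) has coefficient 6 a_n at x^n.
Matching x^n: (n+2)(n+1) a_{n+2} + (-n + 6) a_n = 0.
Thus a_{n+2} = (n - 6) / ((n+1)(n+2)) * a_n.

Check with a_0 = 3, a_1 = 2 (apply the recurrence for n = 0, 1, 2, 3): a_0 = 3, a_1 = 2, a_2 = -9, a_3 = -5/3, a_4 = 3, a_5 = 1/4.

a_(n+2) = (n - 6) / ((n+1)(n+2)) * a_n; check: a_0 = 3, a_1 = 2, a_2 = -9, a_3 = -5/3, a_4 = 3, a_5 = 1/4


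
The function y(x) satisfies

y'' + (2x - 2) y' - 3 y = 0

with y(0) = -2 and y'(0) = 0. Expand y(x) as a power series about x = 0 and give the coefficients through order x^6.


Ansatz: y(x) = sum_{n>=0} a_n x^n, so y'(x) = sum_{n>=1} n a_n x^(n-1) and y''(x) = sum_{n>=2} n(n-1) a_n x^(n-2).
Substitute into P(x) y'' + Q(x) y' + R(x) y = 0 with P(x) = 1, Q(x) = 2x - 2, R(x) = -3, and match powers of x.
Initial conditions: a_0 = -2, a_1 = 0.
Setting the coefficient of each power of x to zero and solving order by order (substituting the coefficients already found):
  x^0: 2 a_2 - 2 a_1 - 3 a_0 = 0  ->  2 a_2 = 2 a_1 + 3 a_0 = -6  ->  a_2 = -3
  x^1: 6 a_3 - 4 a_2 - a_1 = 0  ->  6 a_3 = 4 a_2 + a_1 = -12  ->  a_3 = -2
  x^2: 12 a_4 - 6 a_3 + a_2 = 0  ->  12 a_4 = 6 a_3 - a_2 = -9  ->  a_4 = -3/4
  x^3: 20 a_5 - 8 a_4 + 3 a_3 = 0  ->  20 a_5 = 8 a_4 - 3 a_3 = 0  ->  a_5 = 0
  x^4: 30 a_6 - 10 a_5 + 5 a_4 = 0  ->  30 a_6 = 10 a_5 - 5 a_4 = 15/4  ->  a_6 = 1/8
Truncated series: y(x) = -2 - 3 x^2 - 2 x^3 - (3/4) x^4 + (1/8) x^6 + O(x^7).

a_0 = -2; a_1 = 0; a_2 = -3; a_3 = -2; a_4 = -3/4; a_5 = 0; a_6 = 1/8


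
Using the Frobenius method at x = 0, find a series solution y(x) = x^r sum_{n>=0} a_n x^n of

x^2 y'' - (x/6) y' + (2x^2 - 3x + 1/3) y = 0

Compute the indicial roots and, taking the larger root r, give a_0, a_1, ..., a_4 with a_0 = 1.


Write in Frobenius form y'' + (p(x)/x) y' + (q(x)/x^2) y = 0:
  p(x) = -1/6,  q(x) = 2x^2 - 3x + 1/3.
Indicial equation: r(r-1) + (-1/6) r + (1/3) = 0 -> roots r_1 = 2/3, r_2 = 1/2.
Take r = r_1 = 2/3. Let y(x) = x^r sum_{n>=0} a_n x^n with a_0 = 1.
Substitute y = x^r sum a_n x^n and match x^{r+n}. The recurrence is
  D(n) a_n - 3 a_{n-1} + 2 a_{n-2} = 0,  where D(n) = (r+n)(r+n-1) + (-1/6)(r+n) + (1/3).
  a_n = [3 a_{n-1} - 2 a_{n-2}] / D(n).
Since the indicial polynomial factors as (r - r_1)(r - r_2), D(n) = (r_1 + n - r_1)(r_1 + n - r_2) = n(n + 1/6).
Evaluating step by step (a_0 = 1):
  n = 1: D(1) = 1(1 + 1/6) = 7/6; numerator = 3(1) = 3; a_1 = (3)/(7/6) = 18/7
  n = 2: D(2) = 2(2 + 1/6) = 13/3; numerator = 3(18/7) - 2(1) = 40/7; a_2 = (40/7)/(13/3) = 120/91
  n = 3: D(3) = 3(3 + 1/6) = 19/2; numerator = 3(120/91) - 2(18/7) = -108/91; a_3 = (-108/91)/(19/2) = -216/1729
  n = 4: D(4) = 4(4 + 1/6) = 50/3; numerator = 3(-216/1729) - 2(120/91) = -744/247; a_4 = (-744/247)/(50/3) = -1116/6175

r = 2/3; a_0 = 1; a_1 = 18/7; a_2 = 120/91; a_3 = -216/1729; a_4 = -1116/6175


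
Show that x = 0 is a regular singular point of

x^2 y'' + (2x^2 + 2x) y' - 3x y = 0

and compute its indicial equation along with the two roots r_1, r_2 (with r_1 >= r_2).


Divide by x^2 to reach normal form y'' + P_1(x) y' + P_2(x) y = 0 with P_1(x) = 2 + 2/x and P_2(x) = -3/x.
x = 0 is a singular point because the y'-coefficient 2 + 2/x has a pole at x = 0 and the y-coefficient -3/x has a pole at x = 0.
It is a regular singular point because x P_1(x) = p(x) = 2x + 2 and x^2 P_2(x) = q(x) = -3x are polynomials, hence analytic at x = 0.
p(0) = 2,  q(0) = 0.
Indicial equation: r(r-1) + p(0) r + q(0) = 0, i.e. r^2 + (p(0) - 1) r + q(0) = 0, i.e. r^2 + 1 r = 0.
Discriminant: (1)^2 - 4(0) = 1, so r = (-1 ± 1)/2.
Solving: r_1 = 0, r_2 = -1.

indicial: r^2 + 1 r = 0; roots r_1 = 0, r_2 = -1


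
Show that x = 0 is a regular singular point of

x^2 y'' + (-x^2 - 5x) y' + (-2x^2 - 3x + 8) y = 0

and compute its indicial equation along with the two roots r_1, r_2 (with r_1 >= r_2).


Divide by x^2 to reach normal form y'' + P_1(x) y' + P_2(x) y = 0 with P_1(x) = -1 - 5/x and P_2(x) = -2 - 3/x + 8/x^2.
x = 0 is a singular point because the y'-coefficient -1 - 5/x has a pole at x = 0 and the y-coefficient -2 - 3/x + 8/x^2 has a pole at x = 0.
It is a regular singular point because x P_1(x) = p(x) = -x - 5 and x^2 P_2(x) = q(x) = -2x^2 - 3x + 8 are polynomials, hence analytic at x = 0.
p(0) = -5,  q(0) = 8.
Indicial equation: r(r-1) + p(0) r + q(0) = 0, i.e. r^2 + (p(0) - 1) r + q(0) = 0, i.e. r^2 - 6 r + 8 = 0.
Discriminant: (-6)^2 - 4(8) = 4, so r = (6 ± 2)/2.
Solving: r_1 = 4, r_2 = 2.

indicial: r^2 - 6 r + 8 = 0; roots r_1 = 4, r_2 = 2


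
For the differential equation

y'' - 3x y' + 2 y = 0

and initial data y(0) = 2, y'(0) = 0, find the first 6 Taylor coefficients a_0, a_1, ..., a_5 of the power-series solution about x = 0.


Ansatz: y(x) = sum_{n>=0} a_n x^n, so y'(x) = sum_{n>=1} n a_n x^(n-1) and y''(x) = sum_{n>=2} n(n-1) a_n x^(n-2).
Substitute into P(x) y'' + Q(x) y' + R(x) y = 0 with P(x) = 1, Q(x) = -3x, R(x) = 2, and match powers of x.
Initial conditions: a_0 = 2, a_1 = 0.
Setting the coefficient of each power of x to zero and solving order by order (substituting the coefficients already found):
  x^0: 2 a_2 + 2 a_0 = 0  ->  2 a_2 = -2 a_0 = -4  ->  a_2 = -2
  x^1: 6 a_3 - a_1 = 0  ->  6 a_3 = a_1 = 0  ->  a_3 = 0
  x^2: 12 a_4 - 4 a_2 = 0  ->  12 a_4 = 4 a_2 = -8  ->  a_4 = -2/3
  x^3: 20 a_5 - 7 a_3 = 0  ->  20 a_5 = 7 a_3 = 0  ->  a_5 = 0
Truncated series: y(x) = 2 - 2 x^2 - (2/3) x^4 + O(x^6).

a_0 = 2; a_1 = 0; a_2 = -2; a_3 = 0; a_4 = -2/3; a_5 = 0


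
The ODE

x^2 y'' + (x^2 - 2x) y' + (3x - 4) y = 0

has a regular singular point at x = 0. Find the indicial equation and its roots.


Divide by x^2 to reach normal form y'' + P_1(x) y' + P_2(x) y = 0 with P_1(x) = 1 - 2/x and P_2(x) = 3/x - 4/x^2.
x = 0 is a singular point because the y'-coefficient 1 - 2/x has a pole at x = 0 and the y-coefficient 3/x - 4/x^2 has a pole at x = 0.
It is a regular singular point because x P_1(x) = p(x) = x - 2 and x^2 P_2(x) = q(x) = 3x - 4 are polynomials, hence analytic at x = 0.
p(0) = -2,  q(0) = -4.
Indicial equation: r(r-1) + p(0) r + q(0) = 0, i.e. r^2 + (p(0) - 1) r + q(0) = 0, i.e. r^2 - 3 r - 4 = 0.
Discriminant: (-3)^2 - 4(-4) = 25, so r = (3 ± 5)/2.
Solving: r_1 = 4, r_2 = -1.

indicial: r^2 - 3 r - 4 = 0; roots r_1 = 4, r_2 = -1


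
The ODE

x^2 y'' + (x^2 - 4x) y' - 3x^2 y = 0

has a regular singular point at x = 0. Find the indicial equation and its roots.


Divide by x^2 to reach normal form y'' + P_1(x) y' + P_2(x) y = 0 with P_1(x) = 1 - 4/x and P_2(x) = -3.
x = 0 is a singular point because the y'-coefficient 1 - 4/x has a pole at x = 0.
It is a regular singular point because x P_1(x) = p(x) = x - 4 and x^2 P_2(x) = q(x) = -3x^2 are polynomials, hence analytic at x = 0.
p(0) = -4,  q(0) = 0.
Indicial equation: r(r-1) + p(0) r + q(0) = 0, i.e. r^2 + (p(0) - 1) r + q(0) = 0, i.e. r^2 - 5 r = 0.
Discriminant: (-5)^2 - 4(0) = 25, so r = (5 ± 5)/2.
Solving: r_1 = 5, r_2 = 0.

indicial: r^2 - 5 r = 0; roots r_1 = 5, r_2 = 0


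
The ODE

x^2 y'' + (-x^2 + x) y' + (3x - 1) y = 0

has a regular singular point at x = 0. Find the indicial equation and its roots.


Divide by x^2 to reach normal form y'' + P_1(x) y' + P_2(x) y = 0 with P_1(x) = -1 + 1/x and P_2(x) = 3/x - 1/x^2.
x = 0 is a singular point because the y'-coefficient -1 + 1/x has a pole at x = 0 and the y-coefficient 3/x - 1/x^2 has a pole at x = 0.
It is a regular singular point because x P_1(x) = p(x) = 1 - x and x^2 P_2(x) = q(x) = 3x - 1 are polynomials, hence analytic at x = 0.
p(0) = 1,  q(0) = -1.
Indicial equation: r(r-1) + p(0) r + q(0) = 0, i.e. r^2 + (p(0) - 1) r + q(0) = 0, i.e. r^2 - 1 = 0.
Discriminant: (0)^2 - 4(-1) = 4, so r = (0 ± 2)/2.
Solving: r_1 = 1, r_2 = -1.

indicial: r^2 - 1 = 0; roots r_1 = 1, r_2 = -1


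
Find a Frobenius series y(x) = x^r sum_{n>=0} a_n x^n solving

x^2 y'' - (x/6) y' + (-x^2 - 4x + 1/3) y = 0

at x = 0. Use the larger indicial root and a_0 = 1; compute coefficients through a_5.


Write in Frobenius form y'' + (p(x)/x) y' + (q(x)/x^2) y = 0:
  p(x) = -1/6,  q(x) = -x^2 - 4x + 1/3.
Indicial equation: r(r-1) + (-1/6) r + (1/3) = 0 -> roots r_1 = 2/3, r_2 = 1/2.
Take r = r_1 = 2/3. Let y(x) = x^r sum_{n>=0} a_n x^n with a_0 = 1.
Substitute y = x^r sum a_n x^n and match x^{r+n}. The recurrence is
  D(n) a_n - 4 a_{n-1} - 1 a_{n-2} = 0,  where D(n) = (r+n)(r+n-1) + (-1/6)(r+n) + (1/3).
  a_n = [4 a_{n-1} + 1 a_{n-2}] / D(n).
Since the indicial polynomial factors as (r - r_1)(r - r_2), D(n) = (r_1 + n - r_1)(r_1 + n - r_2) = n(n + 1/6).
Evaluating step by step (a_0 = 1):
  n = 1: D(1) = 1(1 + 1/6) = 7/6; numerator = 4(1) = 4; a_1 = (4)/(7/6) = 24/7
  n = 2: D(2) = 2(2 + 1/6) = 13/3; numerator = 4(24/7) + 1(1) = 103/7; a_2 = (103/7)/(13/3) = 309/91
  n = 3: D(3) = 3(3 + 1/6) = 19/2; numerator = 4(309/91) + 1(24/7) = 1548/91; a_3 = (1548/91)/(19/2) = 3096/1729
  n = 4: D(4) = 4(4 + 1/6) = 50/3; numerator = 4(3096/1729) + 1(309/91) = 18255/1729; a_4 = (18255/1729)/(50/3) = 10953/17290
  n = 5: D(5) = 5(5 + 1/6) = 155/6; numerator = 4(10953/17290) + 1(3096/1729) = 37386/8645; a_5 = (37386/8645)/(155/6) = 7236/43225

r = 2/3; a_0 = 1; a_1 = 24/7; a_2 = 309/91; a_3 = 3096/1729; a_4 = 10953/17290; a_5 = 7236/43225


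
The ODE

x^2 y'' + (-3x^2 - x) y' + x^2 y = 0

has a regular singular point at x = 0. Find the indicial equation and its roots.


Divide by x^2 to reach normal form y'' + P_1(x) y' + P_2(x) y = 0 with P_1(x) = -3 - 1/x and P_2(x) = 1.
x = 0 is a singular point because the y'-coefficient -3 - 1/x has a pole at x = 0.
It is a regular singular point because x P_1(x) = p(x) = -3x - 1 and x^2 P_2(x) = q(x) = x^2 are polynomials, hence analytic at x = 0.
p(0) = -1,  q(0) = 0.
Indicial equation: r(r-1) + p(0) r + q(0) = 0, i.e. r^2 + (p(0) - 1) r + q(0) = 0, i.e. r^2 - 2 r = 0.
Discriminant: (-2)^2 - 4(0) = 4, so r = (2 ± 2)/2.
Solving: r_1 = 2, r_2 = 0.

indicial: r^2 - 2 r = 0; roots r_1 = 2, r_2 = 0


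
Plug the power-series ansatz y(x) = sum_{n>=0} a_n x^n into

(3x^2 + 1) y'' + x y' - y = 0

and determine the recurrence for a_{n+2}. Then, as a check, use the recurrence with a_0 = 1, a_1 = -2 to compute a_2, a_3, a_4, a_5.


Substitute y = sum_n a_n x^n.
(1 + 3 x^2) y'' contributes (n+2)(n+1) a_{n+2} + 3 n(n-1) a_n at x^n.
x y'(x) contributes n a_n at x^n.
-y(x) contributes -1 a_n at x^n.
Matching x^n: (n+2)(n+1) a_{n+2} + (3 n(n-1) + n - 1) a_n = 0.
Thus a_{n+2} = (-3 n(n-1) - n + 1) / ((n+1)(n+2)) * a_n.

Check with a_0 = 1, a_1 = -2 (apply the recurrence for n = 0, 1, 2, 3): a_0 = 1, a_1 = -2, a_2 = 1/2, a_3 = 0, a_4 = -7/24, a_5 = 0.

a_(n+2) = (-3 n(n-1) - n + 1) / ((n+1)(n+2)) * a_n; check: a_0 = 1, a_1 = -2, a_2 = 1/2, a_3 = 0, a_4 = -7/24, a_5 = 0


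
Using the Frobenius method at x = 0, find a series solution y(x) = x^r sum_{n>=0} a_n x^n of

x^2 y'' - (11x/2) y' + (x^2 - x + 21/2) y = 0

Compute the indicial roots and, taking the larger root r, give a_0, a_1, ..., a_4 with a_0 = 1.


Write in Frobenius form y'' + (p(x)/x) y' + (q(x)/x^2) y = 0:
  p(x) = -11/2,  q(x) = x^2 - x + 21/2.
Indicial equation: r(r-1) + (-11/2) r + (21/2) = 0 -> roots r_1 = 7/2, r_2 = 3.
Take r = r_1 = 7/2. Let y(x) = x^r sum_{n>=0} a_n x^n with a_0 = 1.
Substitute y = x^r sum a_n x^n and match x^{r+n}. The recurrence is
  D(n) a_n - 1 a_{n-1} + 1 a_{n-2} = 0,  where D(n) = (r+n)(r+n-1) + (-11/2)(r+n) + (21/2).
  a_n = [1 a_{n-1} - 1 a_{n-2}] / D(n).
Since the indicial polynomial factors as (r - r_1)(r - r_2), D(n) = (r_1 + n - r_1)(r_1 + n - r_2) = n(n + 1/2).
Evaluating step by step (a_0 = 1):
  n = 1: D(1) = 1(1 + 1/2) = 3/2; numerator = 1(1) = 1; a_1 = (1)/(3/2) = 2/3
  n = 2: D(2) = 2(2 + 1/2) = 5; numerator = 1(2/3) - 1(1) = -1/3; a_2 = (-1/3)/(5) = -1/15
  n = 3: D(3) = 3(3 + 1/2) = 21/2; numerator = 1(-1/15) - 1(2/3) = -11/15; a_3 = (-11/15)/(21/2) = -22/315
  n = 4: D(4) = 4(4 + 1/2) = 18; numerator = 1(-22/315) - 1(-1/15) = -1/315; a_4 = (-1/315)/(18) = -1/5670

r = 7/2; a_0 = 1; a_1 = 2/3; a_2 = -1/15; a_3 = -22/315; a_4 = -1/5670


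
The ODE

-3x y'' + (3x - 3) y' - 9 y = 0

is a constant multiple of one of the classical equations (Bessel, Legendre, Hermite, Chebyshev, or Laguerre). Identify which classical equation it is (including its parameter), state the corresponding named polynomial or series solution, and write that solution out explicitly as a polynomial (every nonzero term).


All three coefficients share the factor -3; dividing through by -3 gives  x y'' + (1 - x) y' + 3 y = 0.
This matches the Laguerre equation x y'' + (1 - x) y' + n y = 0 with n = 3; the polynomial solution is L_3(x).
With y = sum_k a_k x^k, matching x^k gives (k+1)k a_{k+1} + (k+1) a_{k+1} - k a_k + n a_k = 0, i.e. (k+1)^2 a_{k+1} = (k - n) a_k = (k - 3) a_k. The right side vanishes at k = 3, so the series terminates at degree 3.
Standard normalization L_n(0) = 1 gives a_0 = 1. Work upward with a_{k+1} = (k - 3) a_k / (k+1)^2:
  a_1 = (0 - 3)(1) / 1^2 = -3/1 = -3
  a_2 = (1 - 3)(-3) / 2^2 = 6/4 = 3/2
  a_3 = (2 - 3)(3/2) / 3^2 = (-3/2)/9 = -1/6
Hence L_3(x) = -x^3/6 + 3 x^2/2 - 3 x + 1.

L_3(x); series = -x^3/6 + 3 x^2/2 - 3 x + 1


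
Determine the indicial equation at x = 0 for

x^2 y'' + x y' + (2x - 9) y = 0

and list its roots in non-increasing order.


Divide by x^2 to reach normal form y'' + P_1(x) y' + P_2(x) y = 0 with P_1(x) = 1/x and P_2(x) = 2/x - 9/x^2.
x = 0 is a singular point because the y'-coefficient 1/x has a pole at x = 0 and the y-coefficient 2/x - 9/x^2 has a pole at x = 0.
It is a regular singular point because x P_1(x) = p(x) = 1 and x^2 P_2(x) = q(x) = 2x - 9 are polynomials, hence analytic at x = 0.
p(0) = 1,  q(0) = -9.
Indicial equation: r(r-1) + p(0) r + q(0) = 0, i.e. r^2 + (p(0) - 1) r + q(0) = 0, i.e. r^2 - 9 = 0.
Discriminant: (0)^2 - 4(-9) = 36, so r = (0 ± 6)/2.
Solving: r_1 = 3, r_2 = -3.

indicial: r^2 - 9 = 0; roots r_1 = 3, r_2 = -3


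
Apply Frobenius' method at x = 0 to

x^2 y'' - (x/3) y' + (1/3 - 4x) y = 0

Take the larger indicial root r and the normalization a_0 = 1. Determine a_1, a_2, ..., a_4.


Write in Frobenius form y'' + (p(x)/x) y' + (q(x)/x^2) y = 0:
  p(x) = -1/3,  q(x) = 1/3 - 4x.
Indicial equation: r(r-1) + (-1/3) r + (1/3) = 0 -> roots r_1 = 1, r_2 = 1/3.
Take r = r_1 = 1. Let y(x) = x^r sum_{n>=0} a_n x^n with a_0 = 1.
Substitute y = x^r sum a_n x^n and match x^{r+n}. The recurrence is
  D(n) a_n - 4 a_{n-1} = 0,  where D(n) = (r+n)(r+n-1) + (-1/3)(r+n) + (1/3).
  a_n = 4 / D(n) * a_{n-1}.
Since the indicial polynomial factors as (r - r_1)(r - r_2), D(n) = (r_1 + n - r_1)(r_1 + n - r_2) = n(n + 2/3).
Evaluating step by step (a_0 = 1):
  n = 1: D(1) = 1(1 + 2/3) = 5/3; numerator = 4(1) = 4; a_1 = (4)/(5/3) = 12/5
  n = 2: D(2) = 2(2 + 2/3) = 16/3; numerator = 4(12/5) = 48/5; a_2 = (48/5)/(16/3) = 9/5
  n = 3: D(3) = 3(3 + 2/3) = 11; numerator = 4(9/5) = 36/5; a_3 = (36/5)/(11) = 36/55
  n = 4: D(4) = 4(4 + 2/3) = 56/3; numerator = 4(36/55) = 144/55; a_4 = (144/55)/(56/3) = 54/385

r = 1; a_0 = 1; a_1 = 12/5; a_2 = 9/5; a_3 = 36/55; a_4 = 54/385


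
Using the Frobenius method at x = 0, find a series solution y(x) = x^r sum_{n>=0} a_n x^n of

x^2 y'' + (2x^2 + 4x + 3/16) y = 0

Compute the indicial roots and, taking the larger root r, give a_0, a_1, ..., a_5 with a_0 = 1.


Write in Frobenius form y'' + (p(x)/x) y' + (q(x)/x^2) y = 0:
  p(x) = 0,  q(x) = 2x^2 + 4x + 3/16.
Indicial equation: r(r-1) + (0) r + (3/16) = 0 -> roots r_1 = 3/4, r_2 = 1/4.
Take r = r_1 = 3/4. Let y(x) = x^r sum_{n>=0} a_n x^n with a_0 = 1.
Substitute y = x^r sum a_n x^n and match x^{r+n}. The recurrence is
  D(n) a_n + 4 a_{n-1} + 2 a_{n-2} = 0,  where D(n) = (r+n)(r+n-1) + (0)(r+n) + (3/16).
  a_n = [-4 a_{n-1} - 2 a_{n-2}] / D(n).
Since the indicial polynomial factors as (r - r_1)(r - r_2), D(n) = (r_1 + n - r_1)(r_1 + n - r_2) = n(n + 1/2).
Evaluating step by step (a_0 = 1):
  n = 1: D(1) = 1(1 + 1/2) = 3/2; numerator = -4(1) = -4; a_1 = (-4)/(3/2) = -8/3
  n = 2: D(2) = 2(2 + 1/2) = 5; numerator = -4(-8/3) - 2(1) = 26/3; a_2 = (26/3)/(5) = 26/15
  n = 3: D(3) = 3(3 + 1/2) = 21/2; numerator = -4(26/15) - 2(-8/3) = -8/5; a_3 = (-8/5)/(21/2) = -16/105
  n = 4: D(4) = 4(4 + 1/2) = 18; numerator = -4(-16/105) - 2(26/15) = -20/7; a_4 = (-20/7)/(18) = -10/63
  n = 5: D(5) = 5(5 + 1/2) = 55/2; numerator = -4(-10/63) - 2(-16/105) = 296/315; a_5 = (296/315)/(55/2) = 592/17325

r = 3/4; a_0 = 1; a_1 = -8/3; a_2 = 26/15; a_3 = -16/105; a_4 = -10/63; a_5 = 592/17325


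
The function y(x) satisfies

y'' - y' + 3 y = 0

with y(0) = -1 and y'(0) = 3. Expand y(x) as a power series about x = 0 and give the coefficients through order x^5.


Ansatz: y(x) = sum_{n>=0} a_n x^n, so y'(x) = sum_{n>=1} n a_n x^(n-1) and y''(x) = sum_{n>=2} n(n-1) a_n x^(n-2).
Substitute into P(x) y'' + Q(x) y' + R(x) y = 0 with P(x) = 1, Q(x) = -1, R(x) = 3, and match powers of x.
Initial conditions: a_0 = -1, a_1 = 3.
Setting the coefficient of each power of x to zero and solving order by order (substituting the coefficients already found):
  x^0: 2 a_2 - a_1 + 3 a_0 = 0  ->  2 a_2 = a_1 - 3 a_0 = 6  ->  a_2 = 3
  x^1: 6 a_3 - 2 a_2 + 3 a_1 = 0  ->  6 a_3 = 2 a_2 - 3 a_1 = -3  ->  a_3 = -1/2
  x^2: 12 a_4 - 3 a_3 + 3 a_2 = 0  ->  12 a_4 = 3 a_3 - 3 a_2 = -21/2  ->  a_4 = -7/8
  x^3: 20 a_5 - 4 a_4 + 3 a_3 = 0  ->  20 a_5 = 4 a_4 - 3 a_3 = -2  ->  a_5 = -1/10
Truncated series: y(x) = -1 + 3 x + 3 x^2 - (1/2) x^3 - (7/8) x^4 - (1/10) x^5 + O(x^6).

a_0 = -1; a_1 = 3; a_2 = 3; a_3 = -1/2; a_4 = -7/8; a_5 = -1/10
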